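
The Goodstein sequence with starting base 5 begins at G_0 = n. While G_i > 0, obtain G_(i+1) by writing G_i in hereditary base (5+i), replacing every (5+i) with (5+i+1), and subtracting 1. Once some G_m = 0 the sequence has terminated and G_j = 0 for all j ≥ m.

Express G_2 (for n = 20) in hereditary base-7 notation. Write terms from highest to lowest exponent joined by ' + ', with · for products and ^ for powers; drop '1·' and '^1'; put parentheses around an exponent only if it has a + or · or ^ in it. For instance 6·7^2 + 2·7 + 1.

3·7 + 4

base 5: 20 = 4·5; at 6: 4·6 = 24; next = 23
base 6: 23 = 3·6 + 5; at 7: 3·7 + 5 = 26; next = 25
base 7: 25 = 3·7 + 4; at 8: 3·8 + 4 = 28; next = 27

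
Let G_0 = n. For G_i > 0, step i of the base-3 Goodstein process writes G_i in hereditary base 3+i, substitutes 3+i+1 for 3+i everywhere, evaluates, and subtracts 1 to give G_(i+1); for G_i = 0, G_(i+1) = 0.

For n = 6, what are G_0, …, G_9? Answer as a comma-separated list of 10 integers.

6, 7, 7, 7, 7, 7, 6, 5, 4, 3

G_0 = 6. HB_3(6) = 2·3. Bump = 8. G_1 = 7.
G_1 = 7. HB_4(7) = 4 + 3. Bump = 8. G_2 = 7.
G_2 = 7. HB_5(7) = 5 + 2. Bump = 8. G_3 = 7.
G_3 = 7. HB_6(7) = 6 + 1. Bump = 8. G_4 = 7.
G_4 = 7. HB_7(7) = 7. Bump = 8. G_5 = 7.
G_5 = 7. HB_8(7) = 7. Bump = 7. G_6 = 6.
G_6 = 6. HB_9(6) = 6. Bump = 6. G_7 = 5.
G_7 = 5. HB_10(5) = 5. Bump = 5. G_8 = 4.
G_8 = 4. HB_11(4) = 4. Bump = 4. G_9 = 3.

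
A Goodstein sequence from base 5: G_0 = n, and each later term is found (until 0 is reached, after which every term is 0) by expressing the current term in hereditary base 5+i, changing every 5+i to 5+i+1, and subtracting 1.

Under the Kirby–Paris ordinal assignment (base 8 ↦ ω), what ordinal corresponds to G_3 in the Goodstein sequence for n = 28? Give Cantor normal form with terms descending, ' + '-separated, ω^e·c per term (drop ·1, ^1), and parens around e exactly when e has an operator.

base 5: 28 = 5^2 + 3; at 6: 6^2 + 3 = 39; next = 38
base 6: 38 = 6^2 + 2; at 7: 7^2 + 2 = 51; next = 50
base 7: 50 = 7^2 + 1; at 8: 8^2 + 1 = 65; next = 64

ω^2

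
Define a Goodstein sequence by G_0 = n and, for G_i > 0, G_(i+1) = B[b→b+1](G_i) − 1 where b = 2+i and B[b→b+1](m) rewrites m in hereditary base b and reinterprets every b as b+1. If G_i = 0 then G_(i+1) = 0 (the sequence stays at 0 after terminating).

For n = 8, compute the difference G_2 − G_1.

473

base 2: 8 = 2^(2 + 1); at 3: 3^(3 + 1) = 81; next = 80
base 3: 80 = 2·3^3 + 2·3^2 + 2·3 + 2; at 4: 2·4^4 + 2·4^2 + 2·4 + 2 = 554; next = 553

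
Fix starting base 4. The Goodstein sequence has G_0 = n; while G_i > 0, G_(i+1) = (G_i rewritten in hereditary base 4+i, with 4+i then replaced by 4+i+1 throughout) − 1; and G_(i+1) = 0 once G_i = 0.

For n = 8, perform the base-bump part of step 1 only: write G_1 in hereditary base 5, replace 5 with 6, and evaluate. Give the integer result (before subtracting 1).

10

G_0=8  [base 4] 2·4  →[4↦5]→  2·5 = 10  −1 ⇒ G_1=9
G_1=9  [base 5] 5 + 4  →[5↦6]→  6 + 4 = 10  −1 ⇒ G_2=9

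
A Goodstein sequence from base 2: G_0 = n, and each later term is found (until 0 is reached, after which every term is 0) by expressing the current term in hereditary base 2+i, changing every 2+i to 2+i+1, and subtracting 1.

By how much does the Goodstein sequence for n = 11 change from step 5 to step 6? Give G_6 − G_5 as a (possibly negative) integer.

G_0 = 11. HB_2(11) = 2^(2 + 1) + 2 + 1. Bump = 85. G_1 = 84.
G_1 = 84. HB_3(84) = 3^(3 + 1) + 3. Bump = 1028. G_2 = 1027.
G_2 = 1027. HB_4(1027) = 4^(4 + 1) + 3. Bump = 15628. G_3 = 15627.
G_3 = 15627. HB_5(15627) = 5^(5 + 1) + 2. Bump = 279938. G_4 = 279937.
G_4 = 279937. HB_6(279937) = 6^(6 + 1) + 1. Bump = 5764802. G_5 = 5764801.
G_5 = 5764801. HB_7(5764801) = 7^(7 + 1). Bump = 134217728. G_6 = 134217727.

128452926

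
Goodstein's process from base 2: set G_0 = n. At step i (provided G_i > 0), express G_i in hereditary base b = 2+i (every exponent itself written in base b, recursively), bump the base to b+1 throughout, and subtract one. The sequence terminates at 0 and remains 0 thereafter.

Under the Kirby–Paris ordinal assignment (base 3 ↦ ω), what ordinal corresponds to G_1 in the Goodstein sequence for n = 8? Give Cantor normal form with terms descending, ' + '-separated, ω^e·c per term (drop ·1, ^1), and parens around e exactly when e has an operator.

[0] 8 ≡ 2^(2 + 1) (base 2). Lift 3: 81. −1: 80.
[1] 80 ≡ 2·3^3 + 2·3^2 + 2·3 + 2 (base 3). Lift 4: 554. −1: 553.

ω^ω·2 + ω^2·2 + ω·2 + 2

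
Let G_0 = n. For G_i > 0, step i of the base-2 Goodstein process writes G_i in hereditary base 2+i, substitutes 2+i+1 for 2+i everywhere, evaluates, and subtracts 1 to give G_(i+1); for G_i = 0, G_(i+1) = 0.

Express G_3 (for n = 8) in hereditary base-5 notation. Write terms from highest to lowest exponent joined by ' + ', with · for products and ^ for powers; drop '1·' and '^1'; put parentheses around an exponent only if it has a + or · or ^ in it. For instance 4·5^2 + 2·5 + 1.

2·5^5 + 2·5^2 + 2·5

G_0=8  [base 2] 2^(2 + 1)  →[2↦3]→  3^(3 + 1) = 81  −1 ⇒ G_1=80
G_1=80  [base 3] 2·3^3 + 2·3^2 + 2·3 + 2  →[3↦4]→  2·4^4 + 2·4^2 + 2·4 + 2 = 554  −1 ⇒ G_2=553
G_2=553  [base 4] 2·4^4 + 2·4^2 + 2·4 + 1  →[4↦5]→  2·5^5 + 2·5^2 + 2·5 + 1 = 6311  −1 ⇒ G_3=6310
G_3=6310  [base 5] 2·5^5 + 2·5^2 + 2·5  →[5↦6]→  2·6^6 + 2·6^2 + 2·6 = 93396  −1 ⇒ G_4=93395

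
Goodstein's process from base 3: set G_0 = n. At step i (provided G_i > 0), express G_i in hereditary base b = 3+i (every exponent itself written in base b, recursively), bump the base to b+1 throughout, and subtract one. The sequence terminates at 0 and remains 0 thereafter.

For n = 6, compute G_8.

base 3: 6 = 2·3; at 4: 2·4 = 8; next = 7
base 4: 7 = 4 + 3; at 5: 5 + 3 = 8; next = 7
base 5: 7 = 5 + 2; at 6: 6 + 2 = 8; next = 7
base 6: 7 = 6 + 1; at 7: 7 + 1 = 8; next = 7
base 7: 7 = 7; at 8: 8 = 8; next = 7
base 8: 7 = 7; at 9: 7 = 7; next = 6
base 9: 6 = 6; at 10: 6 = 6; next = 5
base 10: 5 = 5; at 11: 5 = 5; next = 4
base 11: 4 = 4; at 12: 4 = 4; next = 3

4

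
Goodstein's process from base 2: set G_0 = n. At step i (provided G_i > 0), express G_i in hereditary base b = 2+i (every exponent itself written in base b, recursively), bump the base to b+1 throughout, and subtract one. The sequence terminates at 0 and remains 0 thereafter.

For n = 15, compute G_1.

111

G_0=15  [base 2] 2^(2 + 1) + 2^2 + 2 + 1  →[2↦3]→  3^(3 + 1) + 3^3 + 3 + 1 = 112  −1 ⇒ G_1=111
G_1=111  [base 3] 3^(3 + 1) + 3^3 + 3  →[3↦4]→  4^(4 + 1) + 4^4 + 4 = 1284  −1 ⇒ G_2=1283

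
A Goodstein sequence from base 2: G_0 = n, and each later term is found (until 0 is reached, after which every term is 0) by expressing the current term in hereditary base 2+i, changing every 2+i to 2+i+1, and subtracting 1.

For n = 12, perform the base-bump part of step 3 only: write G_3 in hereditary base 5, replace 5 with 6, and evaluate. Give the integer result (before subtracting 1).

280020

G_0=12  [base 2] 2^(2 + 1) + 2^2  →[2↦3]→  3^(3 + 1) + 3^3 = 108  −1 ⇒ G_1=107
G_1=107  [base 3] 3^(3 + 1) + 2·3^2 + 2·3 + 2  →[3↦4]→  4^(4 + 1) + 2·4^2 + 2·4 + 2 = 1066  −1 ⇒ G_2=1065
G_2=1065  [base 4] 4^(4 + 1) + 2·4^2 + 2·4 + 1  →[4↦5]→  5^(5 + 1) + 2·5^2 + 2·5 + 1 = 15686  −1 ⇒ G_3=15685
G_3=15685  [base 5] 5^(5 + 1) + 2·5^2 + 2·5  →[5↦6]→  6^(6 + 1) + 2·6^2 + 2·6 = 280020  −1 ⇒ G_4=280019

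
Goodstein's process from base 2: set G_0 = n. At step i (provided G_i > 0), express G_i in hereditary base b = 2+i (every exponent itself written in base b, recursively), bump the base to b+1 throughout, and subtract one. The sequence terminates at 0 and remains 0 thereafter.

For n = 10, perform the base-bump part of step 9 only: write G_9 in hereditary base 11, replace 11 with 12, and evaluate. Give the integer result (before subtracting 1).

44580503598540

G_0=10  [base 2] 2^(2 + 1) + 2  →[2↦3]→  3^(3 + 1) + 3 = 84  −1 ⇒ G_1=83
G_1=83  [base 3] 3^(3 + 1) + 2  →[3↦4]→  4^(4 + 1) + 2 = 1026  −1 ⇒ G_2=1025
G_2=1025  [base 4] 4^(4 + 1) + 1  →[4↦5]→  5^(5 + 1) + 1 = 15626  −1 ⇒ G_3=15625
G_3=15625  [base 5] 5^(5 + 1)  →[5↦6]→  6^(6 + 1) = 279936  −1 ⇒ G_4=279935
G_4=279935  [base 6] 5·6^6 + 5·6^5 + 5·6^4 + 5·6^3 + 5·6^2 + 5·6 + 5  →[6↦7]→  5·7^7 + 5·7^5 + 5·7^4 + 5·7^3 + 5·7^2 + 5·7 + 5 = 4215755  −1 ⇒ G_5=4215754
G_5=4215754  [base 7] 5·7^7 + 5·7^5 + 5·7^4 + 5·7^3 + 5·7^2 + 5·7 + 4  →[7↦8]→  5·8^8 + 5·8^5 + 5·8^4 + 5·8^3 + 5·8^2 + 5·8 + 4 = 84073324  −1 ⇒ G_6=84073323
G_6=84073323  [base 8] 5·8^8 + 5·8^5 + 5·8^4 + 5·8^3 + 5·8^2 + 5·8 + 3  →[8↦9]→  5·9^9 + 5·9^5 + 5·9^4 + 5·9^3 + 5·9^2 + 5·9 + 3 = 1937434593  −1 ⇒ G_7=1937434592
G_7=1937434592  [base 9] 5·9^9 + 5·9^5 + 5·9^4 + 5·9^3 + 5·9^2 + 5·9 + 2  →[9↦10]→  5·10^10 + 5·10^5 + 5·10^4 + 5·10^3 + 5·10^2 + 5·10 + 2 = 50000555552  −1 ⇒ G_8=50000555551
G_8=50000555551  [base 10] 5·10^10 + 5·10^5 + 5·10^4 + 5·10^3 + 5·10^2 + 5·10 + 1  →[10↦11]→  5·11^11 + 5·11^5 + 5·11^4 + 5·11^3 + 5·11^2 + 5·11 + 1 = 1426559238831  −1 ⇒ G_9=1426559238830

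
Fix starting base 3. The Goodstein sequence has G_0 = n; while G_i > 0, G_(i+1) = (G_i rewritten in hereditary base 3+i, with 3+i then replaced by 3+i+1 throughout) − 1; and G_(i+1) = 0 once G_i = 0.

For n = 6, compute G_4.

7

base 3: 6 = 2·3; at 4: 2·4 = 8; next = 7
base 4: 7 = 4 + 3; at 5: 5 + 3 = 8; next = 7
base 5: 7 = 5 + 2; at 6: 6 + 2 = 8; next = 7
base 6: 7 = 6 + 1; at 7: 7 + 1 = 8; next = 7
base 7: 7 = 7; at 8: 8 = 8; next = 7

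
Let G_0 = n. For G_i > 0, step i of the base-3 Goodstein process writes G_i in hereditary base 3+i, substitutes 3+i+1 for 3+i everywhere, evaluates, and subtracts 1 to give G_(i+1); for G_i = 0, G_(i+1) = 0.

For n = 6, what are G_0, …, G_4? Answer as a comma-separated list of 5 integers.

6 —HB3→ 2·3 —bump→ 2·4 = 8 —(−1)→ 7
7 —HB4→ 4 + 3 —bump→ 5 + 3 = 8 —(−1)→ 7
7 —HB5→ 5 + 2 —bump→ 6 + 2 = 8 —(−1)→ 7
7 —HB6→ 6 + 1 —bump→ 7 + 1 = 8 —(−1)→ 7

6, 7, 7, 7, 7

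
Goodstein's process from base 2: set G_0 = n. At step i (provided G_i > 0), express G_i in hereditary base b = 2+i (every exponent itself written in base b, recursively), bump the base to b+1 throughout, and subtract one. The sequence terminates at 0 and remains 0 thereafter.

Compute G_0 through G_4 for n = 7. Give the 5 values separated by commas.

i=0: 7 = 2^2 + 2 + 1 (b=2); 2→3: 3^3 + 3 + 1 = 31; 31−1 = 30
i=1: 30 = 3^3 + 3 (b=3); 3→4: 4^4 + 4 = 260; 260−1 = 259
i=2: 259 = 4^4 + 3 (b=4); 4→5: 5^5 + 3 = 3128; 3128−1 = 3127
i=3: 3127 = 5^5 + 2 (b=5); 5→6: 6^6 + 2 = 46658; 46658−1 = 46657

7, 30, 259, 3127, 46657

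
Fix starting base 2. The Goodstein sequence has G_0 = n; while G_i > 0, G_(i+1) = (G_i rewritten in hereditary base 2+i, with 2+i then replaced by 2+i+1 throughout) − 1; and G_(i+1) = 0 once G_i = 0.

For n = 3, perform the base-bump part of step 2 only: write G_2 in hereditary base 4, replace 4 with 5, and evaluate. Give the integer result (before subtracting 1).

3

step 0: 3 = 2 + 1; sub 3 for 2: 3 + 1; = 4; G_1 = 4−1 = 3
step 1: 3 = 3; sub 4 for 3: 4; = 4; G_2 = 4−1 = 3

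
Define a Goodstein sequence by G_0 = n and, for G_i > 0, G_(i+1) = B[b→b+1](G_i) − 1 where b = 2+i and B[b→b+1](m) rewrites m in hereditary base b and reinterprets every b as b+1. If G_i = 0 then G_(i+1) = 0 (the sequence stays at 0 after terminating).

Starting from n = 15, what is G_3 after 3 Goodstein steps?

18752

step 0: 15 = 2^(2 + 1) + 2^2 + 2 + 1; sub 3 for 2: 3^(3 + 1) + 3^3 + 3 + 1; = 112; G_1 = 112−1 = 111
step 1: 111 = 3^(3 + 1) + 3^3 + 3; sub 4 for 3: 4^(4 + 1) + 4^4 + 4; = 1284; G_2 = 1284−1 = 1283
step 2: 1283 = 4^(4 + 1) + 4^4 + 3; sub 5 for 4: 5^(5 + 1) + 5^5 + 3; = 18753; G_3 = 18753−1 = 18752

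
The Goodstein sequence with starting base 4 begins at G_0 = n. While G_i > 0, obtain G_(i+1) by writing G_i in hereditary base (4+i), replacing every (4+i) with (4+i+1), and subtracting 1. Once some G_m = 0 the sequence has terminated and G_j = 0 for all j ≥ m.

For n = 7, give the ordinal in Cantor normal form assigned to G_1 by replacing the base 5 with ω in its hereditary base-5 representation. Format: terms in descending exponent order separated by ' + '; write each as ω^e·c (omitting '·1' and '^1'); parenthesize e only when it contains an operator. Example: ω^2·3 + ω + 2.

ω + 2

step 0: 7 = 4 + 3; sub 5 for 4: 5 + 3; = 8; G_1 = 8−1 = 7
step 1: 7 = 5 + 2; sub 6 for 5: 6 + 2; = 8; G_2 = 8−1 = 7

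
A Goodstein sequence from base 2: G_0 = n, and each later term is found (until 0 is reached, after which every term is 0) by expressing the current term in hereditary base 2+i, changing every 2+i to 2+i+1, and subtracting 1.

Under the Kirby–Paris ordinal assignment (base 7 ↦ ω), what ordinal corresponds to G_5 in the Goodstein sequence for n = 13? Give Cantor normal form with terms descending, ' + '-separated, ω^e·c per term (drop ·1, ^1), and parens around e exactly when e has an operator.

ω^(ω + 1) + ω^3·3 + ω^2·3 + ω·3

step 0: 13 = 2^(2 + 1) + 2^2 + 1; sub 3 for 2: 3^(3 + 1) + 3^3 + 1; = 109; G_1 = 109−1 = 108
step 1: 108 = 3^(3 + 1) + 3^3; sub 4 for 3: 4^(4 + 1) + 4^4; = 1280; G_2 = 1280−1 = 1279
step 2: 1279 = 4^(4 + 1) + 3·4^3 + 3·4^2 + 3·4 + 3; sub 5 for 4: 5^(5 + 1) + 3·5^3 + 3·5^2 + 3·5 + 3; = 16093; G_3 = 16093−1 = 16092
step 3: 16092 = 5^(5 + 1) + 3·5^3 + 3·5^2 + 3·5 + 2; sub 6 for 5: 6^(6 + 1) + 3·6^3 + 3·6^2 + 3·6 + 2; = 280712; G_4 = 280712−1 = 280711
step 4: 280711 = 6^(6 + 1) + 3·6^3 + 3·6^2 + 3·6 + 1; sub 7 for 6: 7^(7 + 1) + 3·7^3 + 3·7^2 + 3·7 + 1; = 5765999; G_5 = 5765999−1 = 5765998
step 5: 5765998 = 7^(7 + 1) + 3·7^3 + 3·7^2 + 3·7; sub 8 for 7: 8^(8 + 1) + 3·8^3 + 3·8^2 + 3·8; = 134219480; G_6 = 134219480−1 = 134219479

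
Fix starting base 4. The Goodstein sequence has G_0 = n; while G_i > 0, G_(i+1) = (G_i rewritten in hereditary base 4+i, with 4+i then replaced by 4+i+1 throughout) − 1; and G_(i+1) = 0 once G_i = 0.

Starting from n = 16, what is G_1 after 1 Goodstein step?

24

i=0: 16 = 4^2 (b=4); 4→5: 5^2 = 25; 25−1 = 24
i=1: 24 = 4·5 + 4 (b=5); 5→6: 4·6 + 4 = 28; 28−1 = 27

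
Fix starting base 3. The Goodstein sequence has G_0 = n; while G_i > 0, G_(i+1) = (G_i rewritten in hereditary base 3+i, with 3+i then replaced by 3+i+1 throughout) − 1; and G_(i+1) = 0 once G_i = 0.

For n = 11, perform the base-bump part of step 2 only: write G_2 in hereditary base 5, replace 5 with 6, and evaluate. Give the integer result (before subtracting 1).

base 3: 11 = 3^2 + 2; at 4: 4^2 + 2 = 18; next = 17
base 4: 17 = 4^2 + 1; at 5: 5^2 + 1 = 26; next = 25
base 5: 25 = 5^2; at 6: 6^2 = 36; next = 35

36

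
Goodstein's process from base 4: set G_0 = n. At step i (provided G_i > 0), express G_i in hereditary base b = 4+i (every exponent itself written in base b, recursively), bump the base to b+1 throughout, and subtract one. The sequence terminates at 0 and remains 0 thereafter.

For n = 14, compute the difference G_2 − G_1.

i=0: 14 = 3·4 + 2 (b=4); 4→5: 3·5 + 2 = 17; 17−1 = 16
i=1: 16 = 3·5 + 1 (b=5); 5→6: 3·6 + 1 = 19; 19−1 = 18

2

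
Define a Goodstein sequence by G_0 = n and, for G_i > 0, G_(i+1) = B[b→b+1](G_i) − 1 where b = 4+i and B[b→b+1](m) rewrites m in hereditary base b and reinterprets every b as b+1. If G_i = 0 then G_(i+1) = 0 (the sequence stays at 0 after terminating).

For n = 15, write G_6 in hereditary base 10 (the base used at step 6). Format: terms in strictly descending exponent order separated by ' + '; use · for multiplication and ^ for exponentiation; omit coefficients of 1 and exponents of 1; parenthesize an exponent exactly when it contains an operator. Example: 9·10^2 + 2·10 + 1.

base 4: 15 = 3·4 + 3; at 5: 3·5 + 3 = 18; next = 17
base 5: 17 = 3·5 + 2; at 6: 3·6 + 2 = 20; next = 19
base 6: 19 = 3·6 + 1; at 7: 3·7 + 1 = 22; next = 21
base 7: 21 = 3·7; at 8: 3·8 = 24; next = 23
base 8: 23 = 2·8 + 7; at 9: 2·9 + 7 = 25; next = 24
base 9: 24 = 2·9 + 6; at 10: 2·10 + 6 = 26; next = 25
base 10: 25 = 2·10 + 5; at 11: 2·11 + 5 = 27; next = 26

2·10 + 5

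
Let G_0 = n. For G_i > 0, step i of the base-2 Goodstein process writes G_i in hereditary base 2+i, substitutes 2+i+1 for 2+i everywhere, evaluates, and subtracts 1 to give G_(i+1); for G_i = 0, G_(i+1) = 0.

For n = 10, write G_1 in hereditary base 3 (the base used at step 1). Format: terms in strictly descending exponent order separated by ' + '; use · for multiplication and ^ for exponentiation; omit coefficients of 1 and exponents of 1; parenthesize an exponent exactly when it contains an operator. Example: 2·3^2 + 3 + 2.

G_0 = 10. HB_2(10) = 2^(2 + 1) + 2. Bump = 84. G_1 = 83.
G_1 = 83. HB_3(83) = 3^(3 + 1) + 2. Bump = 1026. G_2 = 1025.

3^(3 + 1) + 2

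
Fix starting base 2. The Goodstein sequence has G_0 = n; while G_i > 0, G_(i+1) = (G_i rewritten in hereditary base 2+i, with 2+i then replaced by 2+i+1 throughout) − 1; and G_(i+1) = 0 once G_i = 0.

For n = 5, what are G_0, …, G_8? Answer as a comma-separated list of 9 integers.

5, 27, 255, 467, 775, 1197, 1751, 2454, 3325

step 0: 5 = 2^2 + 1; sub 3 for 2: 3^3 + 1; = 28; G_1 = 28−1 = 27
step 1: 27 = 3^3; sub 4 for 3: 4^4; = 256; G_2 = 256−1 = 255
step 2: 255 = 3·4^3 + 3·4^2 + 3·4 + 3; sub 5 for 4: 3·5^3 + 3·5^2 + 3·5 + 3; = 468; G_3 = 468−1 = 467
step 3: 467 = 3·5^3 + 3·5^2 + 3·5 + 2; sub 6 for 5: 3·6^3 + 3·6^2 + 3·6 + 2; = 776; G_4 = 776−1 = 775
step 4: 775 = 3·6^3 + 3·6^2 + 3·6 + 1; sub 7 for 6: 3·7^3 + 3·7^2 + 3·7 + 1; = 1198; G_5 = 1198−1 = 1197
step 5: 1197 = 3·7^3 + 3·7^2 + 3·7; sub 8 for 7: 3·8^3 + 3·8^2 + 3·8; = 1752; G_6 = 1752−1 = 1751
step 6: 1751 = 3·8^3 + 3·8^2 + 2·8 + 7; sub 9 for 8: 3·9^3 + 3·9^2 + 2·9 + 7; = 2455; G_7 = 2455−1 = 2454
step 7: 2454 = 3·9^3 + 3·9^2 + 2·9 + 6; sub 10 for 9: 3·10^3 + 3·10^2 + 2·10 + 6; = 3326; G_8 = 3326−1 = 3325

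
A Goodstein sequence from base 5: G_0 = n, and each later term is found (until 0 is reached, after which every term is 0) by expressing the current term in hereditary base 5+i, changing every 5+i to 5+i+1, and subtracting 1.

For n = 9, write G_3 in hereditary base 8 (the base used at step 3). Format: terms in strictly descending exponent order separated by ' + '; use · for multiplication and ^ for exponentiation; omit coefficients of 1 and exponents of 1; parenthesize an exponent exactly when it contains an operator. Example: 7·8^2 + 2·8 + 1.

8 + 1

(0) 9|_5 = 5 + 4 ↦ 6 + 4|_6 = 10 ⇒ 9
(1) 9|_6 = 6 + 3 ↦ 7 + 3|_7 = 10 ⇒ 9
(2) 9|_7 = 7 + 2 ↦ 8 + 2|_8 = 10 ⇒ 9
(3) 9|_8 = 8 + 1 ↦ 9 + 1|_9 = 10 ⇒ 9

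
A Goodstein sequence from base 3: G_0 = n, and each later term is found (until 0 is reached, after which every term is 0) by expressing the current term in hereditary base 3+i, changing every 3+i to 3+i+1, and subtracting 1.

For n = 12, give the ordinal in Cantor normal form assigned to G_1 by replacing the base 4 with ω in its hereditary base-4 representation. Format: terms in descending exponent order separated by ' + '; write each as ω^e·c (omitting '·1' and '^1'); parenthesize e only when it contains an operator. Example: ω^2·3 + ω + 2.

G_0 = 12. HB_3(12) = 3^2 + 3. Bump = 20. G_1 = 19.
G_1 = 19. HB_4(19) = 4^2 + 3. Bump = 28. G_2 = 27.

ω^2 + 3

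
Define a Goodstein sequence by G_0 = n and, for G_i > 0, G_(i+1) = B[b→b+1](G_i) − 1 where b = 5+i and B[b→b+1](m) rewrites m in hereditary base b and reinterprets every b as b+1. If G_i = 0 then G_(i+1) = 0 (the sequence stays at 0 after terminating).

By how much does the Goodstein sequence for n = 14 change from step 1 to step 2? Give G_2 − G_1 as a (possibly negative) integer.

G_0 = 14. HB_5(14) = 2·5 + 4. Bump = 16. G_1 = 15.
G_1 = 15. HB_6(15) = 2·6 + 3. Bump = 17. G_2 = 16.

1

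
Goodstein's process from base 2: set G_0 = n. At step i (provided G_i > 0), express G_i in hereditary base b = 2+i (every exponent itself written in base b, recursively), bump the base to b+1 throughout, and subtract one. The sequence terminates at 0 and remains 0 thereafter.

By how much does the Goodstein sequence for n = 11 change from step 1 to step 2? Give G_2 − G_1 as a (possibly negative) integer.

i=0: 11 = 2^(2 + 1) + 2 + 1 (b=2); 2→3: 3^(3 + 1) + 3 + 1 = 85; 85−1 = 84
i=1: 84 = 3^(3 + 1) + 3 (b=3); 3→4: 4^(4 + 1) + 4 = 1028; 1028−1 = 1027

943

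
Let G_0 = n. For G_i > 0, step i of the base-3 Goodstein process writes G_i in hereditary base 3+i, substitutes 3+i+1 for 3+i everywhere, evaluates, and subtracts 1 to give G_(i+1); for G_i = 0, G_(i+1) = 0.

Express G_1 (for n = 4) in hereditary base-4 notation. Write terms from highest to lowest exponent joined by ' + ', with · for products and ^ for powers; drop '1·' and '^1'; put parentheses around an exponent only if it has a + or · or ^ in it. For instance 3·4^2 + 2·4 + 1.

4

step 0: 4 = 3 + 1; sub 4 for 3: 4 + 1; = 5; G_1 = 5−1 = 4
step 1: 4 = 4; sub 5 for 4: 5; = 5; G_2 = 5−1 = 4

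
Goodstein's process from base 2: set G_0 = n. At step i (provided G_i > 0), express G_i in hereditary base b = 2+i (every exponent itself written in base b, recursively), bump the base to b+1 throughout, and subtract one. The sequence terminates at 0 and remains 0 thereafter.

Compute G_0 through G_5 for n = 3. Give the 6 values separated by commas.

3, 3, 3, 2, 1, 0

step 0: 3 = 2 + 1; sub 3 for 2: 3 + 1; = 4; G_1 = 4−1 = 3
step 1: 3 = 3; sub 4 for 3: 4; = 4; G_2 = 4−1 = 3
step 2: 3 = 3; sub 5 for 4: 3; = 3; G_3 = 3−1 = 2
step 3: 2 = 2; sub 6 for 5: 2; = 2; G_4 = 2−1 = 1
step 4: 1 = 1; sub 7 for 6: 1; = 1; G_5 = 1−1 = 0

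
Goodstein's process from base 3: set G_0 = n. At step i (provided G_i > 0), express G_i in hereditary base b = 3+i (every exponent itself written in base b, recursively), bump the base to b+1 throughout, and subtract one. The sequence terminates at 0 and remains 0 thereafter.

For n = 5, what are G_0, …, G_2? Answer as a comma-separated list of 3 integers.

base 3: 5 = 3 + 2; at 4: 4 + 2 = 6; next = 5
base 4: 5 = 4 + 1; at 5: 5 + 1 = 6; next = 5

5, 5, 5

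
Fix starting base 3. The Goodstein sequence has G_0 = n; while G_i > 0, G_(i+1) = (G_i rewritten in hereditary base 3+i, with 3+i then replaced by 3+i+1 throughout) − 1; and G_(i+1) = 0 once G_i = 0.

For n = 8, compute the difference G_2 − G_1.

1

i=0: 8 = 2·3 + 2 (b=3); 3→4: 2·4 + 2 = 10; 10−1 = 9
i=1: 9 = 2·4 + 1 (b=4); 4→5: 2·5 + 1 = 11; 11−1 = 10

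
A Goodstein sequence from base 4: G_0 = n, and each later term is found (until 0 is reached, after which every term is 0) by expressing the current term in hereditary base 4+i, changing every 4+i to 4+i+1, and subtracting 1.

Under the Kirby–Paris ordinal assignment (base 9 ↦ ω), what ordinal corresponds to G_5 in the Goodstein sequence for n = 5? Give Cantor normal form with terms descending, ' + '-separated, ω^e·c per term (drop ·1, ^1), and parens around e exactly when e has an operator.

2

step 0: 5 = 4 + 1; sub 5 for 4: 5 + 1; = 6; G_1 = 6−1 = 5
step 1: 5 = 5; sub 6 for 5: 6; = 6; G_2 = 6−1 = 5
step 2: 5 = 5; sub 7 for 6: 5; = 5; G_3 = 5−1 = 4
step 3: 4 = 4; sub 8 for 7: 4; = 4; G_4 = 4−1 = 3
step 4: 3 = 3; sub 9 for 8: 3; = 3; G_5 = 3−1 = 2
step 5: 2 = 2; sub 10 for 9: 2; = 2; G_6 = 2−1 = 1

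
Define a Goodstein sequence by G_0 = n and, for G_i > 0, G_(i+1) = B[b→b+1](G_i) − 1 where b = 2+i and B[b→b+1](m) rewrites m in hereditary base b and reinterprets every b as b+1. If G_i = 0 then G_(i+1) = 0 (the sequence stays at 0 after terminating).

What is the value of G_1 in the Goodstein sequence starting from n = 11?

(0) 11|_2 = 2^(2 + 1) + 2 + 1 ↦ 3^(3 + 1) + 3 + 1|_3 = 85 ⇒ 84
(1) 84|_3 = 3^(3 + 1) + 3 ↦ 4^(4 + 1) + 4|_4 = 1028 ⇒ 1027

84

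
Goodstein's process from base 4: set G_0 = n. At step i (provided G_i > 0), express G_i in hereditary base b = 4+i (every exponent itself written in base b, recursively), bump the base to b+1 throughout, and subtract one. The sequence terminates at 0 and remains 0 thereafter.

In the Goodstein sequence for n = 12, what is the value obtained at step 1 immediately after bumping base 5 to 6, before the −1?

G_0=12  [base 4] 3·4  →[4↦5]→  3·5 = 15  −1 ⇒ G_1=14
G_1=14  [base 5] 2·5 + 4  →[5↦6]→  2·6 + 4 = 16  −1 ⇒ G_2=15

16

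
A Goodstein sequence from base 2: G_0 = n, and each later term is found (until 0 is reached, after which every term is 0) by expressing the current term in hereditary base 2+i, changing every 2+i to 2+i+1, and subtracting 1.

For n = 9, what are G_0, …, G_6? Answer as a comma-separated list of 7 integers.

i=0: 9 = 2^(2 + 1) + 1 (b=2); 2→3: 3^(3 + 1) + 1 = 82; 82−1 = 81
i=1: 81 = 3^(3 + 1) (b=3); 3→4: 4^(4 + 1) = 1024; 1024−1 = 1023
i=2: 1023 = 3·4^4 + 3·4^3 + 3·4^2 + 3·4 + 3 (b=4); 4→5: 3·5^5 + 3·5^3 + 3·5^2 + 3·5 + 3 = 9843; 9843−1 = 9842
i=3: 9842 = 3·5^5 + 3·5^3 + 3·5^2 + 3·5 + 2 (b=5); 5→6: 3·6^6 + 3·6^3 + 3·6^2 + 3·6 + 2 = 140744; 140744−1 = 140743
i=4: 140743 = 3·6^6 + 3·6^3 + 3·6^2 + 3·6 + 1 (b=6); 6→7: 3·7^7 + 3·7^3 + 3·7^2 + 3·7 + 1 = 2471827; 2471827−1 = 2471826
i=5: 2471826 = 3·7^7 + 3·7^3 + 3·7^2 + 3·7 (b=7); 7→8: 3·8^8 + 3·8^3 + 3·8^2 + 3·8 = 50333400; 50333400−1 = 50333399

9, 81, 1023, 9842, 140743, 2471826, 50333399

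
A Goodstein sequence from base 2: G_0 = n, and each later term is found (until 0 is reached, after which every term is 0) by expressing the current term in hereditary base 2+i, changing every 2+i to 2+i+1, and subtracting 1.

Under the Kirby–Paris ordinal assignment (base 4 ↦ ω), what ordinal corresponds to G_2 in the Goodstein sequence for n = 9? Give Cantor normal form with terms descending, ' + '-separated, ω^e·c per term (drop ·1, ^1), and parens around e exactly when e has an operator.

G_0 = 9. HB_2(9) = 2^(2 + 1) + 1. Bump = 82. G_1 = 81.
G_1 = 81. HB_3(81) = 3^(3 + 1). Bump = 1024. G_2 = 1023.
G_2 = 1023. HB_4(1023) = 3·4^4 + 3·4^3 + 3·4^2 + 3·4 + 3. Bump = 9843. G_3 = 9842.

ω^ω·3 + ω^3·3 + ω^2·3 + ω·3 + 3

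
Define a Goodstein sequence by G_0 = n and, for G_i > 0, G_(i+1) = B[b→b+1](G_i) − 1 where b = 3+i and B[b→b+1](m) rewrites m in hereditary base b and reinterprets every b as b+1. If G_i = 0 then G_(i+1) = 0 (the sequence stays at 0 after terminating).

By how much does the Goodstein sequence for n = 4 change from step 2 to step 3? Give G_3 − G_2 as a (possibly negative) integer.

-1

(0) 4|_3 = 3 + 1 ↦ 4 + 1|_4 = 5 ⇒ 4
(1) 4|_4 = 4 ↦ 5|_5 = 5 ⇒ 4
(2) 4|_5 = 4 ↦ 4|_6 = 4 ⇒ 3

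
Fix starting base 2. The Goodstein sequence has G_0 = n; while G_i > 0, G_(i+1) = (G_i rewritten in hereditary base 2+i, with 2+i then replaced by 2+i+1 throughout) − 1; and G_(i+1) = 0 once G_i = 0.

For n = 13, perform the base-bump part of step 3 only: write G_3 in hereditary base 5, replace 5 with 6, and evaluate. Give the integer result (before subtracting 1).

280712

G_0 = 13. HB_2(13) = 2^(2 + 1) + 2^2 + 1. Bump = 109. G_1 = 108.
G_1 = 108. HB_3(108) = 3^(3 + 1) + 3^3. Bump = 1280. G_2 = 1279.
G_2 = 1279. HB_4(1279) = 4^(4 + 1) + 3·4^3 + 3·4^2 + 3·4 + 3. Bump = 16093. G_3 = 16092.
G_3 = 16092. HB_5(16092) = 5^(5 + 1) + 3·5^3 + 3·5^2 + 3·5 + 2. Bump = 280712. G_4 = 280711.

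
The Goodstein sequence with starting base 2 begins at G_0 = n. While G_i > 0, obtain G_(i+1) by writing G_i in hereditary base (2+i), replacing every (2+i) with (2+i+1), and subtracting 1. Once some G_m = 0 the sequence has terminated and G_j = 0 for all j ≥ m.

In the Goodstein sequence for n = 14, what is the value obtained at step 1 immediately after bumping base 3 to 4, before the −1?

1282

step 0: 14 = 2^(2 + 1) + 2^2 + 2; sub 3 for 2: 3^(3 + 1) + 3^3 + 3; = 111; G_1 = 111−1 = 110
step 1: 110 = 3^(3 + 1) + 3^3 + 2; sub 4 for 3: 4^(4 + 1) + 4^4 + 2; = 1282; G_2 = 1282−1 = 1281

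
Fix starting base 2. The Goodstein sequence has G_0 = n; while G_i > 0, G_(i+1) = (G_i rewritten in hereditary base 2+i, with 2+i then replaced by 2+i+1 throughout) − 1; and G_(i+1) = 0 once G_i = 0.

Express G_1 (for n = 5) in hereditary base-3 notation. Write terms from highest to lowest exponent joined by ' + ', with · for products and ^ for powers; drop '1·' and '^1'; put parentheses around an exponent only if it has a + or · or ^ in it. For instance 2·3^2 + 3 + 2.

5 —HB2→ 2^2 + 1 —bump→ 3^3 + 1 = 28 —(−1)→ 27
27 —HB3→ 3^3 —bump→ 4^4 = 256 —(−1)→ 255

3^3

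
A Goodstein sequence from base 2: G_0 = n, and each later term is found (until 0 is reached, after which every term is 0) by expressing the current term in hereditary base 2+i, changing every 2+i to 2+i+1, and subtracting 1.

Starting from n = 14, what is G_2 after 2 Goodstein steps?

1281

base 2: 14 = 2^(2 + 1) + 2^2 + 2; at 3: 3^(3 + 1) + 3^3 + 3 = 111; next = 110
base 3: 110 = 3^(3 + 1) + 3^3 + 2; at 4: 4^(4 + 1) + 4^4 + 2 = 1282; next = 1281
base 4: 1281 = 4^(4 + 1) + 4^4 + 1; at 5: 5^(5 + 1) + 5^5 + 1 = 18751; next = 18750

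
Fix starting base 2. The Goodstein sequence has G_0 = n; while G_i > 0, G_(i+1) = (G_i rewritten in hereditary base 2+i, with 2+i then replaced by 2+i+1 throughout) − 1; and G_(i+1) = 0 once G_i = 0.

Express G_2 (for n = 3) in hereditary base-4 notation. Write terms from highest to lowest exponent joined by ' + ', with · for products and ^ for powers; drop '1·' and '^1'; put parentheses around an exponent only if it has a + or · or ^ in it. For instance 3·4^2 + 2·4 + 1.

i=0: 3 = 2 + 1 (b=2); 2→3: 3 + 1 = 4; 4−1 = 3
i=1: 3 = 3 (b=3); 3→4: 4 = 4; 4−1 = 3
i=2: 3 = 3 (b=4); 4→5: 3 = 3; 3−1 = 2

3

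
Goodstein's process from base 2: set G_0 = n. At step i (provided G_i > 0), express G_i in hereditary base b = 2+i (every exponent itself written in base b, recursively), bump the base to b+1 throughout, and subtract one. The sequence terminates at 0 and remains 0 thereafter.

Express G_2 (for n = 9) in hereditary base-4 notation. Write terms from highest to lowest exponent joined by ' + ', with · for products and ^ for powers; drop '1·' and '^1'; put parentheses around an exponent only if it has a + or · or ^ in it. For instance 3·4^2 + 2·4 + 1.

3·4^4 + 3·4^3 + 3·4^2 + 3·4 + 3

step 0: 9 = 2^(2 + 1) + 1; sub 3 for 2: 3^(3 + 1) + 1; = 82; G_1 = 82−1 = 81
step 1: 81 = 3^(3 + 1); sub 4 for 3: 4^(4 + 1); = 1024; G_2 = 1024−1 = 1023
step 2: 1023 = 3·4^4 + 3·4^3 + 3·4^2 + 3·4 + 3; sub 5 for 4: 3·5^5 + 3·5^3 + 3·5^2 + 3·5 + 3; = 9843; G_3 = 9843−1 = 9842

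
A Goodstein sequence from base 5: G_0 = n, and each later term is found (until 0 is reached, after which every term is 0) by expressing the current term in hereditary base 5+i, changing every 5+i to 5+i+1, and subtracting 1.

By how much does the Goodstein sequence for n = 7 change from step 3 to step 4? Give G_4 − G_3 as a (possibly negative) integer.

[0] 7 ≡ 5 + 2 (base 5). Lift 6: 8. −1: 7.
[1] 7 ≡ 6 + 1 (base 6). Lift 7: 8. −1: 7.
[2] 7 ≡ 7 (base 7). Lift 8: 8. −1: 7.
[3] 7 ≡ 7 (base 8). Lift 9: 7. −1: 6.

-1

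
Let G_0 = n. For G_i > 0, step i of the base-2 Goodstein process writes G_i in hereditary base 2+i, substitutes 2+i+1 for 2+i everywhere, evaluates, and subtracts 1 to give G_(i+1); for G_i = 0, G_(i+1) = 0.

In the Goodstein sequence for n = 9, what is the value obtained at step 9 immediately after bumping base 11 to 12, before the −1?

(0) 9|_2 = 2^(2 + 1) + 1 ↦ 3^(3 + 1) + 1|_3 = 82 ⇒ 81
(1) 81|_3 = 3^(3 + 1) ↦ 4^(4 + 1)|_4 = 1024 ⇒ 1023
(2) 1023|_4 = 3·4^4 + 3·4^3 + 3·4^2 + 3·4 + 3 ↦ 3·5^5 + 3·5^3 + 3·5^2 + 3·5 + 3|_5 = 9843 ⇒ 9842
(3) 9842|_5 = 3·5^5 + 3·5^3 + 3·5^2 + 3·5 + 2 ↦ 3·6^6 + 3·6^3 + 3·6^2 + 3·6 + 2|_6 = 140744 ⇒ 140743
(4) 140743|_6 = 3·6^6 + 3·6^3 + 3·6^2 + 3·6 + 1 ↦ 3·7^7 + 3·7^3 + 3·7^2 + 3·7 + 1|_7 = 2471827 ⇒ 2471826
(5) 2471826|_7 = 3·7^7 + 3·7^3 + 3·7^2 + 3·7 ↦ 3·8^8 + 3·8^3 + 3·8^2 + 3·8|_8 = 50333400 ⇒ 50333399
(6) 50333399|_8 = 3·8^8 + 3·8^3 + 3·8^2 + 2·8 + 7 ↦ 3·9^9 + 3·9^3 + 3·9^2 + 2·9 + 7|_9 = 1162263922 ⇒ 1162263921
(7) 1162263921|_9 = 3·9^9 + 3·9^3 + 3·9^2 + 2·9 + 6 ↦ 3·10^10 + 3·10^3 + 3·10^2 + 2·10 + 6|_10 = 30000003326 ⇒ 30000003325
(8) 30000003325|_10 = 3·10^10 + 3·10^3 + 3·10^2 + 2·10 + 5 ↦ 3·11^11 + 3·11^3 + 3·11^2 + 2·11 + 5|_11 = 855935016216 ⇒ 855935016215

26748301350412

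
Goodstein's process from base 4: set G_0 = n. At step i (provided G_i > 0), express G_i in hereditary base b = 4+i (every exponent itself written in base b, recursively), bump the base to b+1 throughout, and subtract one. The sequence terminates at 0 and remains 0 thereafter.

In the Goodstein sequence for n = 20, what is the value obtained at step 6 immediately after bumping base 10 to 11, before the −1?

108

[0] 20 ≡ 4^2 + 4 (base 4). Lift 5: 30. −1: 29.
[1] 29 ≡ 5^2 + 4 (base 5). Lift 6: 40. −1: 39.
[2] 39 ≡ 6^2 + 3 (base 6). Lift 7: 52. −1: 51.
[3] 51 ≡ 7^2 + 2 (base 7). Lift 8: 66. −1: 65.
[4] 65 ≡ 8^2 + 1 (base 8). Lift 9: 82. −1: 81.
[5] 81 ≡ 9^2 (base 9). Lift 10: 100. −1: 99.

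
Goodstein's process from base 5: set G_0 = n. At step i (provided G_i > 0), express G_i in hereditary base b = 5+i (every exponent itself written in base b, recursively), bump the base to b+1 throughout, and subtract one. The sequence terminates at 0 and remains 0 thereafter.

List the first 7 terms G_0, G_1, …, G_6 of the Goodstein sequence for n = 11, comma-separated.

base 5: 11 = 2·5 + 1; at 6: 2·6 + 1 = 13; next = 12
base 6: 12 = 2·6; at 7: 2·7 = 14; next = 13
base 7: 13 = 7 + 6; at 8: 8 + 6 = 14; next = 13
base 8: 13 = 8 + 5; at 9: 9 + 5 = 14; next = 13
base 9: 13 = 9 + 4; at 10: 10 + 4 = 14; next = 13
base 10: 13 = 10 + 3; at 11: 11 + 3 = 14; next = 13

11, 12, 13, 13, 13, 13, 13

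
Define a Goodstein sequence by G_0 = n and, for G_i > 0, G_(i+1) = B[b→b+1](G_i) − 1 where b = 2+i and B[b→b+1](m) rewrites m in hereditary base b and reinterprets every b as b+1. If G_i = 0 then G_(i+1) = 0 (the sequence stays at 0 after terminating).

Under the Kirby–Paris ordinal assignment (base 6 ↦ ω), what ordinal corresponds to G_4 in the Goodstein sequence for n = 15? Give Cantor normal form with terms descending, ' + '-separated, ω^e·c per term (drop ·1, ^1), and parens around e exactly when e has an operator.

step 0: 15 = 2^(2 + 1) + 2^2 + 2 + 1; sub 3 for 2: 3^(3 + 1) + 3^3 + 3 + 1; = 112; G_1 = 112−1 = 111
step 1: 111 = 3^(3 + 1) + 3^3 + 3; sub 4 for 3: 4^(4 + 1) + 4^4 + 4; = 1284; G_2 = 1284−1 = 1283
step 2: 1283 = 4^(4 + 1) + 4^4 + 3; sub 5 for 4: 5^(5 + 1) + 5^5 + 3; = 18753; G_3 = 18753−1 = 18752
step 3: 18752 = 5^(5 + 1) + 5^5 + 2; sub 6 for 5: 6^(6 + 1) + 6^6 + 2; = 326594; G_4 = 326594−1 = 326593
step 4: 326593 = 6^(6 + 1) + 6^6 + 1; sub 7 for 6: 7^(7 + 1) + 7^7 + 1; = 6588345; G_5 = 6588345−1 = 6588344

ω^(ω + 1) + ω^ω + 1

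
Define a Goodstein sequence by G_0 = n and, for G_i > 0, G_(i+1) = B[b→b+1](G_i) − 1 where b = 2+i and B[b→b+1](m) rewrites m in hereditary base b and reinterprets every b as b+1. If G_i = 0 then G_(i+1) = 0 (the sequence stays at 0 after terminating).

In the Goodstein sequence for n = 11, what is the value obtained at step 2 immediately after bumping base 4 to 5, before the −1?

i=0: 11 = 2^(2 + 1) + 2 + 1 (b=2); 2→3: 3^(3 + 1) + 3 + 1 = 85; 85−1 = 84
i=1: 84 = 3^(3 + 1) + 3 (b=3); 3→4: 4^(4 + 1) + 4 = 1028; 1028−1 = 1027
i=2: 1027 = 4^(4 + 1) + 3 (b=4); 4→5: 5^(5 + 1) + 3 = 15628; 15628−1 = 15627

15628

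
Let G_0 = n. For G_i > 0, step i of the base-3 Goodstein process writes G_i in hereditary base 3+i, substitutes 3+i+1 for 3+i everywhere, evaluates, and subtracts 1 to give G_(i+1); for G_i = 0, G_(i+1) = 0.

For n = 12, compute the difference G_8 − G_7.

6

G_0 = 12. HB_3(12) = 3^2 + 3. Bump = 20. G_1 = 19.
G_1 = 19. HB_4(19) = 4^2 + 3. Bump = 28. G_2 = 27.
G_2 = 27. HB_5(27) = 5^2 + 2. Bump = 38. G_3 = 37.
G_3 = 37. HB_6(37) = 6^2 + 1. Bump = 50. G_4 = 49.
G_4 = 49. HB_7(49) = 7^2. Bump = 64. G_5 = 63.
G_5 = 63. HB_8(63) = 7·8 + 7. Bump = 70. G_6 = 69.
G_6 = 69. HB_9(69) = 7·9 + 6. Bump = 76. G_7 = 75.
G_7 = 75. HB_10(75) = 7·10 + 5. Bump = 82. G_8 = 81.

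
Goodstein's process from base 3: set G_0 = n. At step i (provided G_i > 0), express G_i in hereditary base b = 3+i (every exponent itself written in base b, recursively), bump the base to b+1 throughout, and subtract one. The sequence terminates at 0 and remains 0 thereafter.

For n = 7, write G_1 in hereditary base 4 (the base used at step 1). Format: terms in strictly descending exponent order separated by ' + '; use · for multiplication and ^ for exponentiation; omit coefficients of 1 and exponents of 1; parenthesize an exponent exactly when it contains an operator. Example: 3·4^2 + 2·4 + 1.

2·4

[0] 7 ≡ 2·3 + 1 (base 3). Lift 4: 9. −1: 8.
[1] 8 ≡ 2·4 (base 4). Lift 5: 10. −1: 9.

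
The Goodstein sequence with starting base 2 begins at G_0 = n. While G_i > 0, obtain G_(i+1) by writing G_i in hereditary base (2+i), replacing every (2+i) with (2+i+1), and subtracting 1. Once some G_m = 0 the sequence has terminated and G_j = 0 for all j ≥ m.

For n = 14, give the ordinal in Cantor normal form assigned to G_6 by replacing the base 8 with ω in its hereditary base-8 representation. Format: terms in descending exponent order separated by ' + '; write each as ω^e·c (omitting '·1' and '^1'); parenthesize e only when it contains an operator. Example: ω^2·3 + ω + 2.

ω^(ω + 1) + ω^5·5 + ω^4·5 + ω^3·5 + ω^2·5 + ω·5 + 3

(0) 14|_2 = 2^(2 + 1) + 2^2 + 2 ↦ 3^(3 + 1) + 3^3 + 3|_3 = 111 ⇒ 110
(1) 110|_3 = 3^(3 + 1) + 3^3 + 2 ↦ 4^(4 + 1) + 4^4 + 2|_4 = 1282 ⇒ 1281
(2) 1281|_4 = 4^(4 + 1) + 4^4 + 1 ↦ 5^(5 + 1) + 5^5 + 1|_5 = 18751 ⇒ 18750
(3) 18750|_5 = 5^(5 + 1) + 5^5 ↦ 6^(6 + 1) + 6^6|_6 = 326592 ⇒ 326591
(4) 326591|_6 = 6^(6 + 1) + 5·6^5 + 5·6^4 + 5·6^3 + 5·6^2 + 5·6 + 5 ↦ 7^(7 + 1) + 5·7^5 + 5·7^4 + 5·7^3 + 5·7^2 + 5·7 + 5|_7 = 5862841 ⇒ 5862840
(5) 5862840|_7 = 7^(7 + 1) + 5·7^5 + 5·7^4 + 5·7^3 + 5·7^2 + 5·7 + 4 ↦ 8^(8 + 1) + 5·8^5 + 5·8^4 + 5·8^3 + 5·8^2 + 5·8 + 4|_8 = 134404972 ⇒ 134404971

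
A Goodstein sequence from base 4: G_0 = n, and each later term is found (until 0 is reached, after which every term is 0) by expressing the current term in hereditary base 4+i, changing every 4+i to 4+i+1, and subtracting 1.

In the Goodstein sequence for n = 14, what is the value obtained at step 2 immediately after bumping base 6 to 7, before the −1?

i=0: 14 = 3·4 + 2 (b=4); 4→5: 3·5 + 2 = 17; 17−1 = 16
i=1: 16 = 3·5 + 1 (b=5); 5→6: 3·6 + 1 = 19; 19−1 = 18
i=2: 18 = 3·6 (b=6); 6→7: 3·7 = 21; 21−1 = 20

21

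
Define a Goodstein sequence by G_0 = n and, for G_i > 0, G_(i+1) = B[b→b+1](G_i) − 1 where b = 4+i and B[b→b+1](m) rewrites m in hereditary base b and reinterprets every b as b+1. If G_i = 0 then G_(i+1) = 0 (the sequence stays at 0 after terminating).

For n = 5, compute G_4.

3

G_0 = 5. HB_4(5) = 4 + 1. Bump = 6. G_1 = 5.
G_1 = 5. HB_5(5) = 5. Bump = 6. G_2 = 5.
G_2 = 5. HB_6(5) = 5. Bump = 5. G_3 = 4.
G_3 = 4. HB_7(4) = 4. Bump = 4. G_4 = 3.
G_4 = 3. HB_8(3) = 3. Bump = 3. G_5 = 2.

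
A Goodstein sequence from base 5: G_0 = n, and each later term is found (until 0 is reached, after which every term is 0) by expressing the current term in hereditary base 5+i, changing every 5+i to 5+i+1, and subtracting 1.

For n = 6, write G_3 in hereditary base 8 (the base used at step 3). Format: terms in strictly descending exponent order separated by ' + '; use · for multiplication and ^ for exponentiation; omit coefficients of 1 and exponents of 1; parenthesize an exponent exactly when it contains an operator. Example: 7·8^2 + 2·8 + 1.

[0] 6 ≡ 5 + 1 (base 5). Lift 6: 7. −1: 6.
[1] 6 ≡ 6 (base 6). Lift 7: 7. −1: 6.
[2] 6 ≡ 6 (base 7). Lift 8: 6. −1: 5.
[3] 5 ≡ 5 (base 8). Lift 9: 5. −1: 4.

5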